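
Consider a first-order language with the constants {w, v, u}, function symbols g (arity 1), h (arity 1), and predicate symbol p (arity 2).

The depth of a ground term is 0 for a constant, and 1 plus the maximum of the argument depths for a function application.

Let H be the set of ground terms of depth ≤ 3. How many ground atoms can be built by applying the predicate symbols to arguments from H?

First count ground terms of depth ≤ 3.
If N_k denotes the number of depth-≤k ground terms, the 3 constants give N_0 = 3, and each function symbol of arity r contributes N_{k-1}^r new terms at level k: N_k = 3 + N_{k-1} + N_{k-1}.
N_0 = 3
N_1 = 3 + 3 + 3 = 9
N_2 = 3 + 9 + 9 = 21
N_3 = 3 + 21 + 21 = 45
So |H| = 45.
A ground atom is a predicate applied to a tuple of terms from H, so the count is the sum over predicates of |H|^arity:
  p: 45^2 = 2025
Total ground atoms: 2025.

2025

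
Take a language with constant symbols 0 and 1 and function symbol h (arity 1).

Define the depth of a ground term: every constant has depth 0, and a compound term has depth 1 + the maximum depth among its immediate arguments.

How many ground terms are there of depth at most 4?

10

Let N_k count ground terms of depth at most k. Each non-constant term of depth ≤ k is some function symbol applied to depth-≤(k−1) arguments, giving N_k = 2 + N_{k-1}.
N_0 = 2
N_1 = 2 + 2 = 4
N_2 = 2 + 4 = 6
N_3 = 2 + 6 = 8
N_4 = 2 + 8 = 10
Explicitly: 0, 1, h(0), h(1), h(h(0)), h(h(1)), h(h(h(0))), h(h(h(1))), h(h(h(h(0)))), h(h(h(h(1)))).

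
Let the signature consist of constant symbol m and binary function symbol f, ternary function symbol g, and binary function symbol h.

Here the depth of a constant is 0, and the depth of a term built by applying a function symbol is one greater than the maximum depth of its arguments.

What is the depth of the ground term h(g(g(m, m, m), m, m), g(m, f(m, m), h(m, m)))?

depth(g(m, m, m)) = 1 + max(0, 0, 0) = 1
depth(g(g(m, m, m), m, m)) = 1 + max(1, 0, 0) = 2
depth(f(m, m)) = 1 + max(0, 0) = 1
depth(h(m, m)) = 1 + max(0, 0) = 1
depth(g(m, f(m, m), h(m, m))) = 1 + max(0, 1, 1) = 2
depth(h(g(g(m, m, m), m, m), g(m, f(m, m), h(m, m)))) = 1 + max(2, 2) = 3

3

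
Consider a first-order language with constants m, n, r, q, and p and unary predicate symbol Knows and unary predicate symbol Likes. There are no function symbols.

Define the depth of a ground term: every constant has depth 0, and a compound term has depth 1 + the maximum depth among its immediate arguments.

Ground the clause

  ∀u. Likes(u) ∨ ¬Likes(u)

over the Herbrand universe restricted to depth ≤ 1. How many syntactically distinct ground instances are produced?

5

Ground terms of depth ≤ 1:
  With no function symbols every ground term is a constant, so there are exactly 5 ground terms at every depth bound.
  N_0 = 5
  N_1 = 5
  Explicitly: m, n, r, q, p.
So there are 5 ground terms available for substitution.
The body mentions the single quantified variable u; since ground terms form a free algebra, no two substitutions collapse to the same formula.
Number of ground instances = 5.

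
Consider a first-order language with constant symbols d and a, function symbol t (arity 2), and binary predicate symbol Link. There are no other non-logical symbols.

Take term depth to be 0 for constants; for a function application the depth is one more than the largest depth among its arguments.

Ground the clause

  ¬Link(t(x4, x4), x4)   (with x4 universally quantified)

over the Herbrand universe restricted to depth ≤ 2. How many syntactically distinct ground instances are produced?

Ground terms of depth ≤ 2:
  Let N_k count ground terms of depth at most k. Each non-constant term of depth ≤ k is some function symbol applied to depth-≤(k−1) arguments, giving N_k = 2 + N_{k-1}^2.
  N_0 = 2
  N_1 = 2 + 2^2 = 6
  N_2 = 2 + 6^2 = 38
So there are 38 ground terms available for substitution.
There is 1 variable to instantiate (x4),  occurring in at least one literal, so different choices give different ground instances.
Number of ground instances = 38.

38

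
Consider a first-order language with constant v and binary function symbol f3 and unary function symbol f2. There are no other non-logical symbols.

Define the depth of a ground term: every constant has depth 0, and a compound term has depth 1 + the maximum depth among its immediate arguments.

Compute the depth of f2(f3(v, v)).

depth(f3(v, v)) = 1 + max(0, 0) = 1
depth(f2(f3(v, v))) = 1 + depth(f3(v, v)) = 1 + 1 = 2

2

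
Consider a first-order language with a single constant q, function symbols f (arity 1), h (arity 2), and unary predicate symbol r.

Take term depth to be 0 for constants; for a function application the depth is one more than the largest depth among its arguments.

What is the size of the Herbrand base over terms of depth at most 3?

First count ground terms of depth ≤ 3.
If N_k denotes the number of depth-≤k ground terms, the 1 constant gives N_0 = 1, and each function symbol of arity r contributes N_{k-1}^r new terms at level k: N_k = 1 + N_{k-1} + N_{k-1}^2.
N_0 = 1
N_1 = 1 + 1 + 1^2 = 3
N_2 = 1 + 3 + 3^2 = 13
N_3 = 1 + 13 + 13^2 = 183
So |H| = 183.
A ground atom is a predicate applied to a tuple of terms from H, so the count is the sum over predicates of |H|^arity:
  r: 183
Total ground atoms: 183.

183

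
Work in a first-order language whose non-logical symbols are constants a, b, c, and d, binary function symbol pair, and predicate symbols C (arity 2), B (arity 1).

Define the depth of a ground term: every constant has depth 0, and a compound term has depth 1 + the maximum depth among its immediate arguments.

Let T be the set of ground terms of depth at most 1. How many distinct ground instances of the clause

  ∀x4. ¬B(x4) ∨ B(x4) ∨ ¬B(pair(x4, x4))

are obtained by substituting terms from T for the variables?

Ground terms of depth ≤ 1:
  Count level by level. With function symbols pair/2, the terms of depth ≤ k are the 4 constants together with each function applied to depth-≤(k−1) tuples, so N_k = 4 + N_{k-1}^2.
  N_0 = 4
  N_1 = 4 + 4^2 = 20
So there are 20 ground terms available for substitution.
The variable x4 ranges independently over the available ground terms, and distinct assignments produce distinct instances.
Number of ground instances = 20.

20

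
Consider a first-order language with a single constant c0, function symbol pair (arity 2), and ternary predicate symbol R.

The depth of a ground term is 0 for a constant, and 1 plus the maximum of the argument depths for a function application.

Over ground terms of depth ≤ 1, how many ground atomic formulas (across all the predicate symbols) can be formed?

First count ground terms of depth ≤ 1.
Let N_k count ground terms of depth at most k. Each non-constant term of depth ≤ k is some function symbol applied to depth-≤(k−1) arguments, giving N_k = 1 + N_{k-1}^2.
N_0 = 1
N_1 = 1 + 1^2 = 2
Explicitly: c0, pair(c0, c0).
So |H| = 2.
Ground atoms are formed by filling each argument slot of a predicate with a term from H, so an r-ary predicate gives |H|^r atoms:
  R: 2^3 = 8
Total ground atoms: 8.

8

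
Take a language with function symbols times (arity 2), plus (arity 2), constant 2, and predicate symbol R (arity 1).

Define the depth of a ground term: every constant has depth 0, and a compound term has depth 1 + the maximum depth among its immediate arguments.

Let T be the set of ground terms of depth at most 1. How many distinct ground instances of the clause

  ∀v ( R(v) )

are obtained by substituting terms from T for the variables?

3

Ground terms of depth ≤ 1:
  Count level by level. With function symbols times/2, plus/2, the terms of depth ≤ k are the 1 constant together with each function applied to depth-≤(k−1) tuples, so N_k = 1 + N_{k-1}^2 + N_{k-1}^2.
  N_0 = 1
  N_1 = 1 + 1^2 + 1^2 = 3
  Explicitly: 2, times(2, 2), plus(2, 2).
So there are 3 ground terms available for substitution.
The clause has 1 distinct variable (v), which appears in the body. In the free term algebra distinct substitutions yield syntactically distinct ground instances.
Number of ground instances = 3.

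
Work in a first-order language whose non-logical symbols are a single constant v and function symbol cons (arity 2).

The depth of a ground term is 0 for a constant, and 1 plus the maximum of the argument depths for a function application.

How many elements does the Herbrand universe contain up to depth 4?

677

Let N_k = |{terms of depth ≤ k}|. Then N_0 = 1 and N_k = 1 + N_{k-1}^2 for k ≥ 1 (one summand per function symbol, arity giving the exponent).
N_0 = 1
N_1 = 1 + 1^2 = 2
N_2 = 1 + 2^2 = 5
N_3 = 1 + 5^2 = 26
N_4 = 1 + 26^2 = 677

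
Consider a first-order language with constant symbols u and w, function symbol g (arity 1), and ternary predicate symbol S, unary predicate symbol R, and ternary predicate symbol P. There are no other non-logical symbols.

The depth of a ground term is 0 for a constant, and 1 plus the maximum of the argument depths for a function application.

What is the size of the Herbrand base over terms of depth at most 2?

438

First count ground terms of depth ≤ 2.
Let N_k = |{terms of depth ≤ k}|. Then N_0 = 2 and N_k = 2 + N_{k-1} for k ≥ 1 (one summand per function symbol, arity giving the exponent).
N_0 = 2
N_1 = 2 + 2 = 4
N_2 = 2 + 4 = 6
So |H| = 6.
Each predicate of arity r yields |H|^r ground atoms (one per choice of an r-tuple from H):
  S: 6^3 = 216;  R: 6;  P: 6^3 = 216
Total ground atoms: 216 + 6 + 216 = 438.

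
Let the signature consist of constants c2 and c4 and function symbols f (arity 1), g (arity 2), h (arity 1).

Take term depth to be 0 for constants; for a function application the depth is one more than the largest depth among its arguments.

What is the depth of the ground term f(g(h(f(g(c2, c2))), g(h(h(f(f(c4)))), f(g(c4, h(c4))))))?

7

depth(g(c2, c2)) = 1 + max(0, 0) = 1
depth(f(g(c2, c2))) = 1 + depth(g(c2, c2)) = 1 + 1 = 2
depth(h(f(g(c2, c2)))) = 1 + depth(f(g(c2, c2))) = 1 + 2 = 3
depth(f(c4)) = 1 + depth(c4) = 1 + 0 = 1
depth(f(f(c4))) = 1 + depth(f(c4)) = 1 + 1 = 2
depth(h(f(f(c4)))) = 1 + depth(f(f(c4))) = 1 + 2 = 3
depth(h(h(f(f(c4))))) = 1 + depth(h(f(f(c4)))) = 1 + 3 = 4
depth(h(c4)) = 1 + depth(c4) = 1 + 0 = 1
depth(g(c4, h(c4))) = 1 + max(0, 1) = 2
depth(f(g(c4, h(c4)))) = 1 + depth(g(c4, h(c4))) = 1 + 2 = 3
depth(g(h(h(f(f(c4)))), f(g(c4, h(c4))))) = 1 + max(4, 3) = 5
depth(g(h(f(g(c2, c2))), g(h(h(f(f(c4)))), f(g(c4, h(c4)))))) = 1 + max(3, 5) = 6
depth(f(g(h(f(g(c2, c2))), g(h(h(f(f(c4)))), f(g(c4, h(c4))))))) = 1 + depth(g(h(f(g(c2, c2))), g(h(h(f(f(c4)))), f(g(c4, h(c4)))))) = 1 + 6 = 7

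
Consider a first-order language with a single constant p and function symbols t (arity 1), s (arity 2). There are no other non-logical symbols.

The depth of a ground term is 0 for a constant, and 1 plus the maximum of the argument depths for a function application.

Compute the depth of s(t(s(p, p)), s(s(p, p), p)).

depth(s(p, p)) = 1 + max(0, 0) = 1
depth(t(s(p, p))) = 1 + depth(s(p, p)) = 1 + 1 = 2
depth(s(s(p, p), p)) = 1 + max(1, 0) = 2
depth(s(t(s(p, p)), s(s(p, p), p))) = 1 + max(2, 2) = 3

3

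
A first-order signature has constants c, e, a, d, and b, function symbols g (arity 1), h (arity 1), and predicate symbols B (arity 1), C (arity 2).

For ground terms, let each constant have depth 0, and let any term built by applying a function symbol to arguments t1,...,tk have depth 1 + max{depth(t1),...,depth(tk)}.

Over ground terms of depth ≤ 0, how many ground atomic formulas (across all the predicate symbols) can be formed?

30

First count ground terms of depth ≤ 0.
Let N_k count ground terms of depth at most k. Each non-constant term of depth ≤ k is some function symbol applied to depth-≤(k−1) arguments, giving N_k = 5 + N_{k-1} + N_{k-1}.
N_0 = 5
Explicitly: c, e, a, d, b.
So |H| = 5.
A ground atom is a predicate applied to a tuple of terms from H, so the count is the sum over predicates of |H|^arity:
  B: 5;  C: 5^2 = 25
Total ground atoms: 5 + 25 = 30.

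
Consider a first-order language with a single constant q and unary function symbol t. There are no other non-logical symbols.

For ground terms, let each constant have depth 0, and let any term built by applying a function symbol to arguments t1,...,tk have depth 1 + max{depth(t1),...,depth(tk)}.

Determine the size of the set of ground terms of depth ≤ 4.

5

Count level by level. With function symbols t/1, the terms of depth ≤ k are the 1 constant together with each function applied to depth-≤(k−1) tuples, so N_k = 1 + N_{k-1}.
N_0 = 1
N_1 = 1 + 1 = 2
N_2 = 1 + 2 = 3
N_3 = 1 + 3 = 4
N_4 = 1 + 4 = 5
Explicitly: q, t(q), t(t(q)), t(t(t(q))), t(t(t(t(q)))).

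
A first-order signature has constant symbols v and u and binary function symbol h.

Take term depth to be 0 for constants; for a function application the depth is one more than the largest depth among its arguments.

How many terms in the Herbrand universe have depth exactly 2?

Count level by level. With function symbols h/2, the terms of depth ≤ k are the 2 constants together with each function applied to depth-≤(k−1) tuples, so N_k = 2 + N_{k-1}^2.
N_0 = 2
N_1 = 2 + 2^2 = 6
N_2 = 2 + 6^2 = 38
Terms of depth exactly 2: N_2 − N_1 = 38 − 6 = 32.

32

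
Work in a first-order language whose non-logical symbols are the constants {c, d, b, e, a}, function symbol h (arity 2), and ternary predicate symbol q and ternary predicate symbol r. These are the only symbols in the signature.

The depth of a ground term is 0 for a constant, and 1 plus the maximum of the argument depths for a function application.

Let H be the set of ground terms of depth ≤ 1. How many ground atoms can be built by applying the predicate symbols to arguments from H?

54000

First count ground terms of depth ≤ 1.
Let N_k = |{terms of depth ≤ k}|. Then N_0 = 5 and N_k = 5 + N_{k-1}^2 for k ≥ 1 (one summand per function symbol, arity giving the exponent).
N_0 = 5
N_1 = 5 + 5^2 = 30
So |H| = 30.
Ground atoms are formed by filling each argument slot of a predicate with a term from H, so an r-ary predicate gives |H|^r atoms:
  q: 30^3 = 27000;  r: 30^3 = 27000
Total ground atoms: 27000 + 27000 = 54000.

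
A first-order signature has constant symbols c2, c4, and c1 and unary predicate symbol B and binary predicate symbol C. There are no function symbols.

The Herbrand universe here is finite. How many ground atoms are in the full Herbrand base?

With no function symbols, the Herbrand universe is just the 3 constants.
Ground atoms per predicate: B: 3, C: 3^2 = 9.
Herbrand base size = 3 + 9 = 12.

12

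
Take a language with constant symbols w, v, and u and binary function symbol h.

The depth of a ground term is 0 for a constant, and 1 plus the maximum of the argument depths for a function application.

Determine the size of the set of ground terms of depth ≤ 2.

147

Count level by level. With function symbols h/2, the terms of depth ≤ k are the 3 constants together with each function applied to depth-≤(k−1) tuples, so N_k = 3 + N_{k-1}^2.
N_0 = 3
N_1 = 3 + 3^2 = 12
N_2 = 3 + 12^2 = 147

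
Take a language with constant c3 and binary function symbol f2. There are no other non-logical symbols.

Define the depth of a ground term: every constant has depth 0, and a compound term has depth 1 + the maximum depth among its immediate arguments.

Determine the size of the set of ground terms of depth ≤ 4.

Write N_k for the number of ground terms of depth ≤ k. A term of depth ≤ k is either a constant or a function symbol applied to arguments of depth ≤ k−1, so N_k = 1 + N_{k-1}^2.
N_0 = 1
N_1 = 1 + 1^2 = 2
N_2 = 1 + 2^2 = 5
N_3 = 1 + 5^2 = 26
N_4 = 1 + 26^2 = 677

677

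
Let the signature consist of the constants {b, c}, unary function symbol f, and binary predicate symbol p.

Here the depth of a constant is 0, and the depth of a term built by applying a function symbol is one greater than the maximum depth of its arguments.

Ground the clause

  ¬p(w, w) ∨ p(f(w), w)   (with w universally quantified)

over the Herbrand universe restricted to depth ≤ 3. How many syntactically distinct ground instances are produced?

8

Ground terms of depth ≤ 3:
  If N_k denotes the number of depth-≤k ground terms, the 2 constants give N_0 = 2, and each function symbol of arity r contributes N_{k-1}^r new terms at level k: N_k = 2 + N_{k-1}.
  N_0 = 2
  N_1 = 2 + 2 = 4
  N_2 = 2 + 4 = 6
  N_3 = 2 + 6 = 8
So there are 8 ground terms available for substitution.
The variable w ranges independently over the available ground terms, and distinct assignments produce distinct instances.
Number of ground instances = 8.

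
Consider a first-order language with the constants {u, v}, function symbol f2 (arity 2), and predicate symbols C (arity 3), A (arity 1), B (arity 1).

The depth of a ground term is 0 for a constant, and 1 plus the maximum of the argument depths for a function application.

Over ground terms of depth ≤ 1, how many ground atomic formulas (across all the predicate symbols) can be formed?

228

First count ground terms of depth ≤ 1.
Count level by level. With function symbols f2/2, the terms of depth ≤ k are the 2 constants together with each function applied to depth-≤(k−1) tuples, so N_k = 2 + N_{k-1}^2.
N_0 = 2
N_1 = 2 + 2^2 = 6
Explicitly: u, v, f2(u, u), f2(u, v), f2(v, u), f2(v, v).
So |H| = 6.
Ground atoms are formed by filling each argument slot of a predicate with a term from H, so an r-ary predicate gives |H|^r atoms:
  C: 6^3 = 216;  A: 6;  B: 6
Total ground atoms: 216 + 6 + 6 = 228.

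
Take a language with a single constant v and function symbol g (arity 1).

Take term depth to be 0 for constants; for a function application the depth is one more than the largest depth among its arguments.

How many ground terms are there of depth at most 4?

5

If N_k denotes the number of depth-≤k ground terms, the 1 constant gives N_0 = 1, and each function symbol of arity r contributes N_{k-1}^r new terms at level k: N_k = 1 + N_{k-1}.
N_0 = 1
N_1 = 1 + 1 = 2
N_2 = 1 + 2 = 3
N_3 = 1 + 3 = 4
N_4 = 1 + 4 = 5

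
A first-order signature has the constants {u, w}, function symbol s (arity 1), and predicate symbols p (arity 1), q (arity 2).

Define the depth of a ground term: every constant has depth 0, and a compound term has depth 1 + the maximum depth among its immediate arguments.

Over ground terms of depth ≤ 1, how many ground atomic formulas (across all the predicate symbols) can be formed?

First count ground terms of depth ≤ 1.
Let N_k count ground terms of depth at most k. Each non-constant term of depth ≤ k is some function symbol applied to depth-≤(k−1) arguments, giving N_k = 2 + N_{k-1}.
N_0 = 2
N_1 = 2 + 2 = 4
Explicitly: u, w, s(u), s(w).
So |H| = 4.
A ground atom is a predicate applied to a tuple of terms from H, so the count is the sum over predicates of |H|^arity:
  p: 4;  q: 4^2 = 16
Total ground atoms: 4 + 16 = 20.

20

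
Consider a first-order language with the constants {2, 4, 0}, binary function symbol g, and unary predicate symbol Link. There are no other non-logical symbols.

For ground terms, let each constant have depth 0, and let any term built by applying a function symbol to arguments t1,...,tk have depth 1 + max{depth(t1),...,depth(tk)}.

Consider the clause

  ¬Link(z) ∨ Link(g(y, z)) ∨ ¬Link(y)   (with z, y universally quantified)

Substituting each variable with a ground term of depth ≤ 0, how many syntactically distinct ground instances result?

Ground terms of depth ≤ 0:
  Count level by level. With function symbols g/2, the terms of depth ≤ k are the 3 constants together with each function applied to depth-≤(k−1) tuples, so N_k = 3 + N_{k-1}^2.
  N_0 = 3
So there are 3 ground terms available for substitution.
Each of z, y ranges independently over the available ground terms, and distinct assignments produce distinct instances.
Number of ground instances = 3^2 = 9.

9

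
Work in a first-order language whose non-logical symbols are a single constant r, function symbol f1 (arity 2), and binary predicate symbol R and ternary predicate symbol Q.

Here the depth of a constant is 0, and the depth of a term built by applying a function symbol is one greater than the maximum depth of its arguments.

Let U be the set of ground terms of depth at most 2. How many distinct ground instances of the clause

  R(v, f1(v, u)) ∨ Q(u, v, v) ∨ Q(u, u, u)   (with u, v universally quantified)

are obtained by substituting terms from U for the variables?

Ground terms of depth ≤ 2:
  Let N_k count ground terms of depth at most k. Each non-constant term of depth ≤ k is some function symbol applied to depth-≤(k−1) arguments, giving N_k = 1 + N_{k-1}^2.
  N_0 = 1
  N_1 = 1 + 1^2 = 2
  N_2 = 1 + 2^2 = 5
  Explicitly: r, f1(r, r), f1(r, f1(r, r)), f1(f1(r, r), r), f1(f1(r, r), f1(r, r)).
So there are 5 ground terms available for substitution.
Each of u, v ranges independently over the available ground terms, and distinct assignments produce distinct instances.
Number of ground instances = 5^2 = 25.

25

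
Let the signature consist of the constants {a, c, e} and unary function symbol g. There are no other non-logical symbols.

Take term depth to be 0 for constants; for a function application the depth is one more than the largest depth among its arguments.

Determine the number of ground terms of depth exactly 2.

Count level by level. With function symbols g/1, the terms of depth ≤ k are the 3 constants together with each function applied to depth-≤(k−1) tuples, so N_k = 3 + N_{k-1}.
N_0 = 3
N_1 = 3 + 3 = 6
N_2 = 3 + 6 = 9
Terms of depth exactly 2: N_2 − N_1 = 9 − 6 = 3.

3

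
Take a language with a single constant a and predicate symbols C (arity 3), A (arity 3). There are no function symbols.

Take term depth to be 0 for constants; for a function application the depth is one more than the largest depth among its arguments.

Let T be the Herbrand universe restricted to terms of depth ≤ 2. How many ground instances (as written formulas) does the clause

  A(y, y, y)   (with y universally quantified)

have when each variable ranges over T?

1

Ground terms of depth ≤ 2:
  With no function symbols every ground term is a constant, so there is exactly 1 ground term at every depth bound.
  N_0 = 1
  N_1 = 1
  N_2 = 1
  Explicitly: a.
So there is exactly 1 ground term available for substitution.
The body mentions the single quantified variable y; since ground terms form a free algebra, no two substitutions collapse to the same formula.
Number of ground instances = 1.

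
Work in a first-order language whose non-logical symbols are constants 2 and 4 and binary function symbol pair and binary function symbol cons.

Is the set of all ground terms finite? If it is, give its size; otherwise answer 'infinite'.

infinite

The signature has at least one function symbol (pair, arity 2) and at least one constant (2).
Iterating pair gives infinitely many distinct ground terms: 2, pair(2, 2), pair(pair(2, 2), pair(2, 2)), ...
So the Herbrand universe is infinite.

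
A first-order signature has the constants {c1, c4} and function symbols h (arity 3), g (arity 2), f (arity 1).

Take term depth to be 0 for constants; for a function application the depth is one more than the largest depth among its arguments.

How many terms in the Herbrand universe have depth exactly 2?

4354

If N_k denotes the number of depth-≤k ground terms, the 2 constants give N_0 = 2, and each function symbol of arity r contributes N_{k-1}^r new terms at level k: N_k = 2 + N_{k-1}^3 + N_{k-1}^2 + N_{k-1}.
N_0 = 2
N_1 = 2 + 2^3 + 2^2 + 2 = 16
N_2 = 2 + 16^3 + 16^2 + 16 = 4370
Terms of depth exactly 2: N_2 − N_1 = 4370 − 16 = 4354.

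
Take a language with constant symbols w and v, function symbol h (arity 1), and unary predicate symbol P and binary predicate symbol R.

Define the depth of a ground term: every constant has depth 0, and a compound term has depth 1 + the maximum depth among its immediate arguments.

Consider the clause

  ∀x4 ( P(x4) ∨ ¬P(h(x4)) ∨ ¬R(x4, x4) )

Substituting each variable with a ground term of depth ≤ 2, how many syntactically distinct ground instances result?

6

Ground terms of depth ≤ 2:
  If N_k denotes the number of depth-≤k ground terms, the 2 constants give N_0 = 2, and each function symbol of arity r contributes N_{k-1}^r new terms at level k: N_k = 2 + N_{k-1}.
  N_0 = 2
  N_1 = 2 + 2 = 4
  N_2 = 2 + 4 = 6
So there are 6 ground terms available for substitution.
The variable x4 ranges independently over the available ground terms, and distinct assignments produce distinct instances.
Number of ground instances = 6.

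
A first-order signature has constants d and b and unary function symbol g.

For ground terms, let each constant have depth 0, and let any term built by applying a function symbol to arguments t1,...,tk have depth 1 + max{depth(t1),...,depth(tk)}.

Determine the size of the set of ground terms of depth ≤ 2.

6

Let N_k = |{terms of depth ≤ k}|. Then N_0 = 2 and N_k = 2 + N_{k-1} for k ≥ 1 (one summand per function symbol, arity giving the exponent).
N_0 = 2
N_1 = 2 + 2 = 4
N_2 = 2 + 4 = 6
Explicitly: d, b, g(d), g(b), g(g(d)), g(g(b)).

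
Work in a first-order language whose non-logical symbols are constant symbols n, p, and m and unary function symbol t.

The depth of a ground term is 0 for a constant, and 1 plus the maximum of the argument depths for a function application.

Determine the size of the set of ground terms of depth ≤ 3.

12

Count level by level. With function symbols t/1, the terms of depth ≤ k are the 3 constants together with each function applied to depth-≤(k−1) tuples, so N_k = 3 + N_{k-1}.
N_0 = 3
N_1 = 3 + 3 = 6
N_2 = 3 + 6 = 9
N_3 = 3 + 9 = 12
Explicitly: n, p, m, t(n), t(p), t(m), t(t(n)), t(t(p)), t(t(m)), t(t(t(n))), t(t(t(p))), t(t(t(m))).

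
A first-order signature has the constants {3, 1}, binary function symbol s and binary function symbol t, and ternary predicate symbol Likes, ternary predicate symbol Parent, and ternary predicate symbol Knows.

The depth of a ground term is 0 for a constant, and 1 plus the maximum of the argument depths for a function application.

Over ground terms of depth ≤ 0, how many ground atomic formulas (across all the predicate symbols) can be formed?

24

First count ground terms of depth ≤ 0.
Let N_k = |{terms of depth ≤ k}|. Then N_0 = 2 and N_k = 2 + N_{k-1}^2 + N_{k-1}^2 for k ≥ 1 (one summand per function symbol, arity giving the exponent).
N_0 = 2
So |H| = 2.
Each predicate of arity r yields |H|^r ground atoms (one per choice of an r-tuple from H):
  Likes: 2^3 = 8;  Parent: 2^3 = 8;  Knows: 2^3 = 8
Total ground atoms: 8 + 8 + 8 = 24.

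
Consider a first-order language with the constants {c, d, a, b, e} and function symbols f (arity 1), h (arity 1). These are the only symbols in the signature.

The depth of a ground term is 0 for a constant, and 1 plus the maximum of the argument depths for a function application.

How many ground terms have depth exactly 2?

20

Count level by level. With function symbols f/1, h/1, the terms of depth ≤ k are the 5 constants together with each function applied to depth-≤(k−1) tuples, so N_k = 5 + N_{k-1} + N_{k-1}.
N_0 = 5
N_1 = 5 + 5 + 5 = 15
N_2 = 5 + 15 + 15 = 35
Terms of depth exactly 2: N_2 − N_1 = 35 − 15 = 20.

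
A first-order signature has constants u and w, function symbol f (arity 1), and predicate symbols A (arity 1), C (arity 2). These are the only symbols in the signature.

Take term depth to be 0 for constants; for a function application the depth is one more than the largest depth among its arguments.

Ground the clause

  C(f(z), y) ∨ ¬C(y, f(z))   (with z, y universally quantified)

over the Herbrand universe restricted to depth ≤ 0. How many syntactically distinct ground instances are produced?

Ground terms of depth ≤ 0:
  Write N_k for the number of ground terms of depth ≤ k. A term of depth ≤ k is either a constant or a function symbol applied to arguments of depth ≤ k−1, so N_k = 2 + N_{k-1}.
  N_0 = 2
  Explicitly: u, w.
So there are 2 ground terms available for substitution.
Each of z, y ranges independently over the available ground terms, and distinct assignments produce distinct instances.
Number of ground instances = 2^2 = 4.

4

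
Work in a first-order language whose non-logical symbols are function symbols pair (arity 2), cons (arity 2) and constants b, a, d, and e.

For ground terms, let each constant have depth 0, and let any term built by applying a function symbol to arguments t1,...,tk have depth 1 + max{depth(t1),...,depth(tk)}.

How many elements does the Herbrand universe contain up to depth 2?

Let N_k count ground terms of depth at most k. Each non-constant term of depth ≤ k is some function symbol applied to depth-≤(k−1) arguments, giving N_k = 4 + N_{k-1}^2 + N_{k-1}^2.
N_0 = 4
N_1 = 4 + 4^2 + 4^2 = 36
N_2 = 4 + 36^2 + 36^2 = 2596

2596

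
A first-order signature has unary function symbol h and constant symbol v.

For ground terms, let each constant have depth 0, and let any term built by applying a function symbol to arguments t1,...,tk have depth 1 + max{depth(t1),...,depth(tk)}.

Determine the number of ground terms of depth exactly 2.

Let N_k = |{terms of depth ≤ k}|. Then N_0 = 1 and N_k = 1 + N_{k-1} for k ≥ 1 (one summand per function symbol, arity giving the exponent).
N_0 = 1
N_1 = 1 + 1 = 2
N_2 = 1 + 2 = 3
Terms of depth exactly 2: N_2 − N_1 = 3 − 2 = 1.

1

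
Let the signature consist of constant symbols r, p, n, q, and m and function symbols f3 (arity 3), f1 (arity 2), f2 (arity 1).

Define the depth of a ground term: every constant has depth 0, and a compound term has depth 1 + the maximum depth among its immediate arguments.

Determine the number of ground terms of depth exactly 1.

155

Count level by level. With function symbols f3/3, f1/2, f2/1, the terms of depth ≤ k are the 5 constants together with each function applied to depth-≤(k−1) tuples, so N_k = 5 + N_{k-1}^3 + N_{k-1}^2 + N_{k-1}.
N_0 = 5
N_1 = 5 + 5^3 + 5^2 + 5 = 160
Terms of depth exactly 1: N_1 − N_0 = 160 − 5 = 155.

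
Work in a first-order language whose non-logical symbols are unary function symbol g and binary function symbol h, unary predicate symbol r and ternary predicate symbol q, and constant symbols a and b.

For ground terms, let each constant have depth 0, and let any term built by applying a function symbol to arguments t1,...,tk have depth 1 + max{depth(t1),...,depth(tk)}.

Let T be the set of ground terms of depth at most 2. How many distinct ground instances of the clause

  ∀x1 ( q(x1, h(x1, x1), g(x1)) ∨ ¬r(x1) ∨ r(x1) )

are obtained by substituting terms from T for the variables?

74

Ground terms of depth ≤ 2:
  Let N_k count ground terms of depth at most k. Each non-constant term of depth ≤ k is some function symbol applied to depth-≤(k−1) arguments, giving N_k = 2 + N_{k-1} + N_{k-1}^2.
  N_0 = 2
  N_1 = 2 + 2 + 2^2 = 8
  N_2 = 2 + 8 + 8^2 = 74
So there are 74 ground terms available for substitution.
The clause has 1 distinct variable (x1), which appears in the body. In the free term algebra distinct substitutions yield syntactically distinct ground instances.
Number of ground instances = 74.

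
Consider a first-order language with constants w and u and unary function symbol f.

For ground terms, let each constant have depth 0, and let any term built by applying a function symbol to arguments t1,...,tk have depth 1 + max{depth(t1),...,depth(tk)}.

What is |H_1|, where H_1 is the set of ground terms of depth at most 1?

Let N_k = |{terms of depth ≤ k}|. Then N_0 = 2 and N_k = 2 + N_{k-1} for k ≥ 1 (one summand per function symbol, arity giving the exponent).
N_0 = 2
N_1 = 2 + 2 = 4

4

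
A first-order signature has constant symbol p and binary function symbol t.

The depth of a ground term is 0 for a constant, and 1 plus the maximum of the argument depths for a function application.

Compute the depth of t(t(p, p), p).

depth(t(p, p)) = 1 + max(0, 0) = 1
depth(t(t(p, p), p)) = 1 + max(1, 0) = 2

2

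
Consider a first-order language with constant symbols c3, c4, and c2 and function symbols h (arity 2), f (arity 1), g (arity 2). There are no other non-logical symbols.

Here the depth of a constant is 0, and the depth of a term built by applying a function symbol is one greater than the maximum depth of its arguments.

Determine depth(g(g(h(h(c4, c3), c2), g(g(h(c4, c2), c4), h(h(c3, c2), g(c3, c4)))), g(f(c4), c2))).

5

depth(h(c4, c3)) = 1 + max(0, 0) = 1
depth(h(h(c4, c3), c2)) = 1 + max(1, 0) = 2
depth(h(c4, c2)) = 1 + max(0, 0) = 1
depth(g(h(c4, c2), c4)) = 1 + max(1, 0) = 2
depth(h(c3, c2)) = 1 + max(0, 0) = 1
depth(g(c3, c4)) = 1 + max(0, 0) = 1
depth(h(h(c3, c2), g(c3, c4))) = 1 + max(1, 1) = 2
depth(g(g(h(c4, c2), c4), h(h(c3, c2), g(c3, c4)))) = 1 + max(2, 2) = 3
depth(g(h(h(c4, c3), c2), g(g(h(c4, c2), c4), h(h(c3, c2), g(c3, c4))))) = 1 + max(2, 3) = 4
depth(f(c4)) = 1 + depth(c4) = 1 + 0 = 1
depth(g(f(c4), c2)) = 1 + max(1, 0) = 2
depth(g(g(h(h(c4, c3), c2), g(g(h(c4, c2), c4), h(h(c3, c2), g(c3, c4)))), g(f(c4), c2))) = 1 + max(4, 2) = 5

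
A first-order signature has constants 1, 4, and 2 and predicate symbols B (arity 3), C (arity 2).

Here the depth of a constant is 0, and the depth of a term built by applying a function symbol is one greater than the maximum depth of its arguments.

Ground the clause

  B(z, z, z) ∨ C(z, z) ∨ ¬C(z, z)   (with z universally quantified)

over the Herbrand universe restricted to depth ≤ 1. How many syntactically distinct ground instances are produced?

Ground terms of depth ≤ 1:
  With no function symbols every ground term is a constant, so there are exactly 3 ground terms at every depth bound.
  N_0 = 3
  N_1 = 3
  Explicitly: 1, 4, 2.
So there are 3 ground terms available for substitution.
The variable z ranges independently over the available ground terms, and distinct assignments produce distinct instances.
Number of ground instances = 3.

3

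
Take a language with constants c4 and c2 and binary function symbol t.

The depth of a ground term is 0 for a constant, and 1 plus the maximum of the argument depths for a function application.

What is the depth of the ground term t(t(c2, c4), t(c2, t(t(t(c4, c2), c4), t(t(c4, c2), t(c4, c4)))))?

depth(t(c2, c4)) = 1 + max(0, 0) = 1
depth(t(c4, c2)) = 1 + max(0, 0) = 1
depth(t(t(c4, c2), c4)) = 1 + max(1, 0) = 2
depth(t(c4, c4)) = 1 + max(0, 0) = 1
depth(t(t(c4, c2), t(c4, c4))) = 1 + max(1, 1) = 2
depth(t(t(t(c4, c2), c4), t(t(c4, c2), t(c4, c4)))) = 1 + max(2, 2) = 3
depth(t(c2, t(t(t(c4, c2), c4), t(t(c4, c2), t(c4, c4))))) = 1 + max(0, 3) = 4
depth(t(t(c2, c4), t(c2, t(t(t(c4, c2), c4), t(t(c4, c2), t(c4, c4)))))) = 1 + max(1, 4) = 5

5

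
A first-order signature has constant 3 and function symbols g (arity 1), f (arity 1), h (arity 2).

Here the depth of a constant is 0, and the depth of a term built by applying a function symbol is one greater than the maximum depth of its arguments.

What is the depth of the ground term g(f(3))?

depth(f(3)) = 1 + depth(3) = 1 + 0 = 1
depth(g(f(3))) = 1 + depth(f(3)) = 1 + 1 = 2

2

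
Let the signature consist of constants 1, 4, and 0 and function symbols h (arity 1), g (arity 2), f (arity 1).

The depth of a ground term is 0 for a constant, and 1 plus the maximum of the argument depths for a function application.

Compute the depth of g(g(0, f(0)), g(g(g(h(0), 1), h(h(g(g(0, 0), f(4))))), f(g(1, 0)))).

depth(f(0)) = 1 + depth(0) = 1 + 0 = 1
depth(g(0, f(0))) = 1 + max(0, 1) = 2
depth(h(0)) = 1 + depth(0) = 1 + 0 = 1
depth(g(h(0), 1)) = 1 + max(1, 0) = 2
depth(g(0, 0)) = 1 + max(0, 0) = 1
depth(f(4)) = 1 + depth(4) = 1 + 0 = 1
depth(g(g(0, 0), f(4))) = 1 + max(1, 1) = 2
depth(h(g(g(0, 0), f(4)))) = 1 + depth(g(g(0, 0), f(4))) = 1 + 2 = 3
depth(h(h(g(g(0, 0), f(4))))) = 1 + depth(h(g(g(0, 0), f(4)))) = 1 + 3 = 4
depth(g(g(h(0), 1), h(h(g(g(0, 0), f(4)))))) = 1 + max(2, 4) = 5
depth(g(1, 0)) = 1 + max(0, 0) = 1
depth(f(g(1, 0))) = 1 + depth(g(1, 0)) = 1 + 1 = 2
depth(g(g(g(h(0), 1), h(h(g(g(0, 0), f(4))))), f(g(1, 0)))) = 1 + max(5, 2) = 6
depth(g(g(0, f(0)), g(g(g(h(0), 1), h(h(g(g(0, 0), f(4))))), f(g(1, 0))))) = 1 + max(2, 6) = 7

7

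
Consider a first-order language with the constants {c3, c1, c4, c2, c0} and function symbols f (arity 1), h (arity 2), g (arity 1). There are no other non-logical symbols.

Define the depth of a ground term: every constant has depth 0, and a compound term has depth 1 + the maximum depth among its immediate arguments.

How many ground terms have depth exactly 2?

Let N_k count ground terms of depth at most k. Each non-constant term of depth ≤ k is some function symbol applied to depth-≤(k−1) arguments, giving N_k = 5 + N_{k-1} + N_{k-1}^2 + N_{k-1}.
N_0 = 5
N_1 = 5 + 5 + 5^2 + 5 = 40
N_2 = 5 + 40 + 40^2 + 40 = 1685
Terms of depth exactly 2: N_2 − N_1 = 1685 − 40 = 1645.

1645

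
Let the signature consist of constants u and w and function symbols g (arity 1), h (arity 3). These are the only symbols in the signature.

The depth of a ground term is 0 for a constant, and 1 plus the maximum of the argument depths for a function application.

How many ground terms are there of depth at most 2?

If N_k denotes the number of depth-≤k ground terms, the 2 constants give N_0 = 2, and each function symbol of arity r contributes N_{k-1}^r new terms at level k: N_k = 2 + N_{k-1} + N_{k-1}^3.
N_0 = 2
N_1 = 2 + 2 + 2^3 = 12
N_2 = 2 + 12 + 12^3 = 1742

1742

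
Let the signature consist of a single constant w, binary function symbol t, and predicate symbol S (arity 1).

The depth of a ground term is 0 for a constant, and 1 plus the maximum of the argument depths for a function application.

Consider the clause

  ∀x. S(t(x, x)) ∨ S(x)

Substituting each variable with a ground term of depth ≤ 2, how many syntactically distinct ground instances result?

Ground terms of depth ≤ 2:
  Let N_k count ground terms of depth at most k. Each non-constant term of depth ≤ k is some function symbol applied to depth-≤(k−1) arguments, giving N_k = 1 + N_{k-1}^2.
  N_0 = 1
  N_1 = 1 + 1^2 = 2
  N_2 = 1 + 2^2 = 5
  Explicitly: w, t(w, w), t(w, t(w, w)), t(t(w, w), w), t(t(w, w), t(w, w)).
So there are 5 ground terms available for substitution.
The variable x ranges independently over the available ground terms, and distinct assignments produce distinct instances.
Number of ground instances = 5.

5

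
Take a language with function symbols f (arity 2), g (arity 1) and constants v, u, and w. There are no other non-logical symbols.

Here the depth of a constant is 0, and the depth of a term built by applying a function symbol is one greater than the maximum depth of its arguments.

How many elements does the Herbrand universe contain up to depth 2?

243

Let N_k = |{terms of depth ≤ k}|. Then N_0 = 3 and N_k = 3 + N_{k-1}^2 + N_{k-1} for k ≥ 1 (one summand per function symbol, arity giving the exponent).
N_0 = 3
N_1 = 3 + 3^2 + 3 = 15
N_2 = 3 + 15^2 + 15 = 243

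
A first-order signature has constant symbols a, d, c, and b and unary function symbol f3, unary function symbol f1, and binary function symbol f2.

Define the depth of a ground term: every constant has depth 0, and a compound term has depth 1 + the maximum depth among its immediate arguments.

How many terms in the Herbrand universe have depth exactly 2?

If N_k denotes the number of depth-≤k ground terms, the 4 constants give N_0 = 4, and each function symbol of arity r contributes N_{k-1}^r new terms at level k: N_k = 4 + N_{k-1} + N_{k-1} + N_{k-1}^2.
N_0 = 4
N_1 = 4 + 4 + 4 + 4^2 = 28
N_2 = 4 + 28 + 28 + 28^2 = 844
Terms of depth exactly 2: N_2 − N_1 = 844 − 28 = 816.

816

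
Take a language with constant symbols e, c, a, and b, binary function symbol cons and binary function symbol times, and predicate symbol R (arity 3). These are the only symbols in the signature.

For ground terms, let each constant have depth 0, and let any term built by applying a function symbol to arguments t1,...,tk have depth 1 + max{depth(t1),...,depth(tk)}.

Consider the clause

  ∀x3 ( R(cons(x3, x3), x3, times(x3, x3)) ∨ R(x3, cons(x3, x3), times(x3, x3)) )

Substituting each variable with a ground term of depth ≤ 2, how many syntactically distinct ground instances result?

2596

Ground terms of depth ≤ 2:
  Let N_k = |{terms of depth ≤ k}|. Then N_0 = 4 and N_k = 4 + N_{k-1}^2 + N_{k-1}^2 for k ≥ 1 (one summand per function symbol, arity giving the exponent).
  N_0 = 4
  N_1 = 4 + 4^2 + 4^2 = 36
  N_2 = 4 + 36^2 + 36^2 = 2596
So there are 2596 ground terms available for substitution.
The variable x3 ranges independently over the available ground terms, and distinct assignments produce distinct instances.
Number of ground instances = 2596.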